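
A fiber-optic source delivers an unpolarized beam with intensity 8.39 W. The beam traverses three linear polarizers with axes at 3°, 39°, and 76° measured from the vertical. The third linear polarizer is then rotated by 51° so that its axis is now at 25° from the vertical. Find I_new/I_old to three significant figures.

I_new/I_old ≈ 1.48

Before rotation:
Unpolarized light through the first polarizer → I₁ = ½ I₀, now polarized at 3°.
I₂ = I₁ cos²(39° − 3°) = 0.5 I₀ · cos²(36°) = 0.3273 I₀.
I₃ = I₂ cos²(76° − 39°) = 0.3273 I₀ · cos²(37°) = 0.2087 I₀.
After rotation:
Unpolarized light through the first polarizer → I₁ = ½ I₀, now polarized at 3°.
I₂ = I₁ cos²(39° − 3°) = 0.5 I₀ · cos²(36°) = 0.3273 I₀.
I₃ = I₂ cos²(25° − 39°) = 0.3273 I₀ · cos²(14°) = 0.3081 I₀.
Ratio = 0.3081 / 0.2087 = 1.476.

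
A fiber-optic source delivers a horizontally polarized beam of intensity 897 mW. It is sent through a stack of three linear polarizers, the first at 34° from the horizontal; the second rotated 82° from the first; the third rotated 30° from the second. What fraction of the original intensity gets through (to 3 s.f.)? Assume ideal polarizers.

I₁ = 897 mW · cos²(34°) = 616.5 mW.
I₂ = I₁ · cos²(82°) = 616.5 · 0.01937 = 11.94 mW.
I₃ = I₂ · cos²(30°) = 11.94 · 0.75 = 8.956 mW.
Transmitted fraction = 0.009984.

I/I₀ ≈ 0.00998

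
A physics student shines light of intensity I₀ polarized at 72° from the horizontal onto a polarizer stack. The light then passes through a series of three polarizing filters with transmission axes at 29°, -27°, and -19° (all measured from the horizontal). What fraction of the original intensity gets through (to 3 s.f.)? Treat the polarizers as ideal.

≈ 0.164 I₀

I₁ = I₀ cos²(29° − 72°) = I₀ cos²(43°) = 0.5349 I₀.
I₂ = I₁ cos²(-27° − 29°) = 0.5349 I₀ · cos²(56°) = 0.1673 I₀.
I₃ = I₂ cos²(-19° + 27°) = 0.1673 I₀ · cos²(8°) = 0.164 I₀.
Transmitted fraction = 0.164.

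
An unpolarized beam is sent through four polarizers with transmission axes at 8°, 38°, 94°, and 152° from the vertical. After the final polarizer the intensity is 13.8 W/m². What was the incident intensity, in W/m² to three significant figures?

Unpolarized light through the first polarizer → I₁ = ½ I₀, now polarized at 8°.
I₂ = I₁ cos²(38° − 8°) = 0.5 I₀ · cos²(30°) = 0.375 I₀.
I₃ = I₂ cos²(94° − 38°) = 0.375 I₀ · cos²(56°) = 0.1173 I₀.
I₄ = I₃ cos²(152° − 94°) = 0.1173 I₀ · cos²(58°) = 0.03293 I₀.
So 13.8 W/m² = 0.03293 I₀, giving I₀ = 13.8/0.03293 = 419.1 W/m².

I₀ ≈ 419 W/m²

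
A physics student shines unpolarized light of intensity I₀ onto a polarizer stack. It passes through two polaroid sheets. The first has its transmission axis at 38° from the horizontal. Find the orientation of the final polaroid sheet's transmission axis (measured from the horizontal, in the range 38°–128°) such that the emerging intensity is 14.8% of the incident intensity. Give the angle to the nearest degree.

θ ≈ 95°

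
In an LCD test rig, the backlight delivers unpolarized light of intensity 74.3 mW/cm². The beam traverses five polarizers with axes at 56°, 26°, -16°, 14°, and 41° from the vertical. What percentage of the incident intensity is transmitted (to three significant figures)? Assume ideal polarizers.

≈ 12.3%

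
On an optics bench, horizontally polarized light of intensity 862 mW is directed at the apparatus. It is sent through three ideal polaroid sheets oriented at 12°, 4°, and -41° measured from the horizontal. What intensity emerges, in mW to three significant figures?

I ≈ 404 mW

I₁ = 862 mW · cos²(12°) = 824.7 mW.
I₂ = I₁ · cos²(8°) = 824.7 · 0.9806 = 808.8 mW.
I₃ = I₂ · cos²(45°) = 808.8 · 0.5 = 404.4 mW.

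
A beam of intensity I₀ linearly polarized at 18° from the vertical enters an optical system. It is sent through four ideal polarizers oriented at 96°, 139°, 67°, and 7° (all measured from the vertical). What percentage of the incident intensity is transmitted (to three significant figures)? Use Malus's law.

By Malus's law, I₁ = I₀ cos²(96° − 18°) = I₀ cos²(78°) = 0.04323 I₀.
I₂ = I₁ cos²(139° − 96°) = 0.04323 I₀ · cos²(43°) = 0.02312 I₀.
I₃ = I₂ cos²(67° − 139°) = 0.02312 I₀ · cos²(72°) = 0.002208 I₀.
I₄ = I₃ cos²(7° − 67°) = 0.002208 I₀ · cos²(60°) = 0.000552 I₀.
That is 0.0552% of the incident intensity.

≈ 0.0552%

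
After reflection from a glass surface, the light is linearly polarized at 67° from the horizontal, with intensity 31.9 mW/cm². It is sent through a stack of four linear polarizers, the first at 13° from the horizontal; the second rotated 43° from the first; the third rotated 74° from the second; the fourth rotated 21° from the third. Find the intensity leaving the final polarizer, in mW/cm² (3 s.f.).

I ≈ 0.390 mW/cm²

I₁ = 31.9 mW/cm² · cos²(54°) = 11.02 mW/cm².
I₂ = I₁ · cos²(43°) = 11.02 · 0.5349 = 5.895 mW/cm².
I₃ = I₂ · cos²(74°) = 5.895 · 0.07598 = 0.4479 mW/cm².
I₄ = I₃ · cos²(21°) = 0.4479 · 0.8716 = 0.3904 mW/cm².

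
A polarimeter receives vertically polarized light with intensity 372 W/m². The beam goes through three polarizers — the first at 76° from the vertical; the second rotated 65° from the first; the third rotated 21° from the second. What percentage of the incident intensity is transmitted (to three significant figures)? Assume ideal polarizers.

By Malus's law, I₁ = 372 W/m² · cos²(76°) = 21.77 W/m².
I₂ = I₁ · cos²(65°) = 21.77 · 0.1786 = 3.889 W/m².
I₃ = I₂ · cos²(21°) = 3.889 · 0.8716 = 3.389 W/m².
That is 0.9111% of the incident intensity.

≈ 0.911%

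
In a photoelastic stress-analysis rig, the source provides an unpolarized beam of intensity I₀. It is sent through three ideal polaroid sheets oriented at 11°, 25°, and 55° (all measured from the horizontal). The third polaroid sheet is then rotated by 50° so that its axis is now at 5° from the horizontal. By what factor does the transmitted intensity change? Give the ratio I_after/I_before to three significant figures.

I_new/I_old ≈ 1.18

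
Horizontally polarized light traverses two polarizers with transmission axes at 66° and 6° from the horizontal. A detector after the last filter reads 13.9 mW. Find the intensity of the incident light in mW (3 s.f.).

I₀ ≈ 336 mW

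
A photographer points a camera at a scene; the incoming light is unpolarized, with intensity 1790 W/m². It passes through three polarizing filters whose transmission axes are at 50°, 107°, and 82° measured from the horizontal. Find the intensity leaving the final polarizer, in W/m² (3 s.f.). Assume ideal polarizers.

Unpolarized light through the first polarizer → I₁ = 1790 W/m²/2 = 895 W/m², polarized at 50°.
I₂ = I₁ · cos²(57°) = 895 · 0.2966 = 265.5 W/m².
I₃ = I₂ · cos²(25°) = 265.5 · 0.8214 = 218.1 W/m².

I ≈ 218 W/m²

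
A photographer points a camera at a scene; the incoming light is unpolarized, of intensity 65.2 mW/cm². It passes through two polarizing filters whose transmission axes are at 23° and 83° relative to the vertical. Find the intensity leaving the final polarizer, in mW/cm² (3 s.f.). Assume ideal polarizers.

I ≈ 8.15 mW/cm²

Unpolarized light through the first polarizer → I₁ = 65.2 mW/cm²/2 = 32.6 mW/cm², polarized at 23°.
I₂ = I₁ · cos²(60°) = 32.6 · 0.25 = 8.15 mW/cm².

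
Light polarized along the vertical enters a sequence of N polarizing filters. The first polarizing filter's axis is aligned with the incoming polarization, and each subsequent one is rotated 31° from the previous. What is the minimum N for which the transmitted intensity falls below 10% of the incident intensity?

First polarizer is aligned with the polarization: full transmission.
Each further stage multiplies by cos²(31°) = 0.7347.
After N polarizers: T = 0.7347^(N−1). Require T < 0.10 ⇒ N−1 > ln(0.10)/ln(0.7347) = 7.47, so N−1 ≥ 8 and N = 9.
Check: N=9 gives T = 0.08493 < 0.10; N=8 gives T = 0.1156.

N = 9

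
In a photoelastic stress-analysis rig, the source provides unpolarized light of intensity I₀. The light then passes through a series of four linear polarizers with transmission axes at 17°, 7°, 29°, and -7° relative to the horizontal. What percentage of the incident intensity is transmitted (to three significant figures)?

≈ 27.3%

Unpolarized light through the first polarizer → I₁ = ½ I₀, now polarized at 17°.
I₂ = I₁ cos²(7° − 17°) = 0.5 I₀ · cos²(10°) = 0.4849 I₀.
I₃ = I₂ cos²(29° − 7°) = 0.4849 I₀ · cos²(22°) = 0.4169 I₀.
I₄ = I₃ cos²(-7° − 29°) = 0.4169 I₀ · cos²(36°) = 0.2728 I₀.
That is 27.28% of the incident intensity.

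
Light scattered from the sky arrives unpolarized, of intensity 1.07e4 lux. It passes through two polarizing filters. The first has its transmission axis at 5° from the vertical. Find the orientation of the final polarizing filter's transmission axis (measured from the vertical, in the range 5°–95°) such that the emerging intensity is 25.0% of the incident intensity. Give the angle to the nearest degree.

Unpolarized light through the first polarizer → I₁ = ½ I₀, now polarized at 5°.
Need I₂/I₀ = 0.25, so cos²(θ − 5°) = 0.25 / 0.5 = 0.5.
θ − 5° = arccos(√0.5) = 45.0°, giving θ ≈ 5 + 45.0 = 50.0°.

θ ≈ 50°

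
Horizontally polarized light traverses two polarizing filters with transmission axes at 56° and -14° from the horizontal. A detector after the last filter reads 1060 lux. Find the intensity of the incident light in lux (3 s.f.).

By Malus's law, I₁ = I₀ cos²(56° − 0°) = I₀ cos²(56°) = 0.3127 I₀.
I₂ = I₁ cos²(-14° − 56°) = 0.3127 I₀ · cos²(70°) = 0.03658 I₀.
So 1060 lux = 0.03658 I₀, giving I₀ = 1060/0.03658 = 2.898e+04 lux.

I₀ ≈ 2.90e4 lux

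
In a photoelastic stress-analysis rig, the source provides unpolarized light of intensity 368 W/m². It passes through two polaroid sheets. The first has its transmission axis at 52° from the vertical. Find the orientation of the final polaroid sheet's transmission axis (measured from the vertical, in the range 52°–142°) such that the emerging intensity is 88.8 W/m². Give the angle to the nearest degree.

Unpolarized light through the first polarizer → I₁ = ½ I₀, now polarized at 52°.
Target fraction: 88.8 / 368 W/m² = 0.2413 of I₀.
Need I₂/I₀ = 0.2413, so cos²(θ − 52°) = 0.2413 / 0.5 = 0.4826.
θ − 52° = arccos(√0.4826) = 46.0°, giving θ ≈ 52 + 46.0 = 98.0°.

θ ≈ 98°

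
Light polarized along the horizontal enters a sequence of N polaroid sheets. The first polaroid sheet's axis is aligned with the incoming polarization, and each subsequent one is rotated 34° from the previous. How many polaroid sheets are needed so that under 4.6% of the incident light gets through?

First polarizer is aligned with the polarization: full transmission.
Each further stage multiplies by cos²(34°) = 0.6873.
After N polarizers: T = 0.6873^(N−1). Require T < 0.046 ⇒ N−1 > ln(0.046)/ln(0.6873) = 8.21, so N−1 ≥ 9 and N = 10.
Check: N=10 gives T = 0.03422 < 0.046; N=9 gives T = 0.0498.

N = 10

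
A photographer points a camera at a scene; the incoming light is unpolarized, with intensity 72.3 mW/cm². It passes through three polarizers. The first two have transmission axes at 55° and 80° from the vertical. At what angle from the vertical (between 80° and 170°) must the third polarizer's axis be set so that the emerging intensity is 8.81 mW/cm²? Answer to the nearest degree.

θ ≈ 137°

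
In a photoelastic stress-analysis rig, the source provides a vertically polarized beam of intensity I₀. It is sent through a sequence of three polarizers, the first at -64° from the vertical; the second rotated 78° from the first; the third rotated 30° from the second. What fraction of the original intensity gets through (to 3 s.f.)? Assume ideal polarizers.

I₁ = I₀ cos²(-64° − 0°) = I₀ cos²(64°) = 0.1922 I₀.
I₂ = I₁ cos²(78°) = 0.1922 · 0.04323 I₀ = 0.008307 I₀.
I₃ = I₂ cos²(30°) = 0.008307 · 0.75 I₀ = 0.00623 I₀.
Transmitted fraction = 0.00623.

≈ 0.00623 I₀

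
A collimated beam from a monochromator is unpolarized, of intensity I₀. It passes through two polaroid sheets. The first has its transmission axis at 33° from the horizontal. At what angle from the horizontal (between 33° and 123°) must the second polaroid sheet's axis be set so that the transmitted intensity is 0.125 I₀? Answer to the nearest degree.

Unpolarized light through the first polarizer → I₁ = ½ I₀, now polarized at 33°.
Need I₂/I₀ = 0.125, so cos²(θ − 33°) = 0.125 / 0.5 = 0.25.
θ − 33° = arccos(√0.25) = 60.0°, giving θ ≈ 33 + 60.0 = 93.0°.

θ ≈ 93°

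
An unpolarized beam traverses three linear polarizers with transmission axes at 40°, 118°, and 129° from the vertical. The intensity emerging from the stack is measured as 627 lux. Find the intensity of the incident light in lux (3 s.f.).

Unpolarized light through the first polarizer → I₁ = ½ I₀, now polarized at 40°.
I₂ = I₁ cos²(118° − 40°) = 0.5 I₀ · cos²(78°) = 0.02161 I₀.
I₃ = I₂ cos²(129° − 118°) = 0.02161 I₀ · cos²(11°) = 0.02083 I₀.
So 627 lux = 0.02083 I₀, giving I₀ = 627/0.02083 = 3.011e+04 lux.

I₀ ≈ 3.01e4 lux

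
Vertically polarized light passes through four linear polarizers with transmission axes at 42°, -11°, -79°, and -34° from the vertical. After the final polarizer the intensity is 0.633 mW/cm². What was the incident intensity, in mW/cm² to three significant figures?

I₀ ≈ 45.1 mW/cm²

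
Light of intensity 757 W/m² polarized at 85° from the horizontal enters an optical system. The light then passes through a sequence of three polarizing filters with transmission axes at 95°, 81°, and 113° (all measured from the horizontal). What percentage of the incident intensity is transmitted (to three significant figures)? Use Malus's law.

≈ 65.7%

By Malus's law, I₁ = 757 W/m² · cos²(10°) = 734.2 W/m².
I₂ = I₁ · cos²(14°) = 734.2 · 0.9415 = 691.2 W/m².
I₃ = I₂ · cos²(32°) = 691.2 · 0.7192 = 497.1 W/m².
That is 65.67% of the incident intensity.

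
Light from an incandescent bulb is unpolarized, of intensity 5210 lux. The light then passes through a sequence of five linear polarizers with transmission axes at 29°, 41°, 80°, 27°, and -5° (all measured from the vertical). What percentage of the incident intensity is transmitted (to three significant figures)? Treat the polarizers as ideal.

Unpolarized light through the first polarizer → I₁ = 5210 lux/2 = 2605 lux, polarized at 29°.
I₂ = I₁ · cos²(12°) = 2605 · 0.9568 = 2492 lux.
I₃ = I₂ · cos²(39°) = 2492 · 0.604 = 1505 lux.
I₄ = I₃ · cos²(53°) = 1505 · 0.3622 = 545.2 lux.
I₅ = I₄ · cos²(32°) = 545.2 · 0.7192 = 392.1 lux.
That is 7.526% of the incident intensity.

≈ 7.53%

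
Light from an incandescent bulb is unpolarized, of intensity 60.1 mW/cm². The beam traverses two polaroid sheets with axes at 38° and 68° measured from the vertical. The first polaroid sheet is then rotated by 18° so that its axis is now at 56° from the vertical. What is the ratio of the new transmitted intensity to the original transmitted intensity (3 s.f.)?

I_new/I_old ≈ 1.28

Before rotation:
Unpolarized light through the first polarizer → I₁ = ½ I₀, now polarized at 38°.
I₂ = I₁ cos²(68° − 38°) = 0.5 I₀ · cos²(30°) = 0.375 I₀.
After rotation:
Unpolarized light through the first polarizer → I₁ = ½ I₀, now polarized at 56°.
I₂ = I₁ cos²(68° − 56°) = 0.5 I₀ · cos²(12°) = 0.4784 I₀.
Ratio = 0.4784 / 0.375 = 1.276.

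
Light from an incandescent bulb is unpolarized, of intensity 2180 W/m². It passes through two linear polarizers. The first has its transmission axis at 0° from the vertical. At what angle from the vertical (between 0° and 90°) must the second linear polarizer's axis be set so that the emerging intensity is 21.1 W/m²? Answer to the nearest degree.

θ ≈ 82°

Unpolarized light through the first polarizer → I₁ = ½ I₀, now polarized at 0°.
Target fraction: 21.1 / 2180 W/m² = 0.009679 of I₀.
Need I₂/I₀ = 0.009679, so cos²(θ − 0°) = 0.009679 / 0.5 = 0.01936.
θ − 0° = arccos(√0.01936) = 82.0°, giving θ ≈ 0 + 82.0 = 82.0°.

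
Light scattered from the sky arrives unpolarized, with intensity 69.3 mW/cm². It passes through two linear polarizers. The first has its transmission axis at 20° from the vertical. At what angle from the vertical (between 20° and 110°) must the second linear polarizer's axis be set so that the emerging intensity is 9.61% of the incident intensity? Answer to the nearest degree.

θ ≈ 84°

Unpolarized light through the first polarizer → I₁ = ½ I₀, now polarized at 20°.
Need I₂/I₀ = 0.0961, so cos²(θ − 20°) = 0.0961 / 0.5 = 0.1922.
θ − 20° = arccos(√0.1922) = 64.0°, giving θ ≈ 20 + 64.0 = 84.0°.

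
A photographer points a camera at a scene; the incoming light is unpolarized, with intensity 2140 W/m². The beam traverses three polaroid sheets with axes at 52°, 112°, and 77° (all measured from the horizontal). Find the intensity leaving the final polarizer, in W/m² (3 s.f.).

I ≈ 179 W/m²

Unpolarized light through the first polarizer → I₁ = 2140 W/m²/2 = 1070 W/m², polarized at 52°.
I₂ = I₁ · cos²(60°) = 1070 · 0.25 = 267.5 W/m².
I₃ = I₂ · cos²(35°) = 267.5 · 0.671 = 179.5 W/m².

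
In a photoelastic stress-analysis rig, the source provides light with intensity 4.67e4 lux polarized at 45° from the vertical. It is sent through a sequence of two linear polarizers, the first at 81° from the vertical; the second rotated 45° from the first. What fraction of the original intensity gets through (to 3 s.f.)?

By Malus's law, I₁ = 4.67e4 lux · cos²(36°) = 3.057e+04 lux.
I₂ = I₁ · cos²(45°) = 3.057e+04 · 0.5 = 1.528e+04 lux.
Transmitted fraction = 0.3273.

I/I₀ ≈ 0.327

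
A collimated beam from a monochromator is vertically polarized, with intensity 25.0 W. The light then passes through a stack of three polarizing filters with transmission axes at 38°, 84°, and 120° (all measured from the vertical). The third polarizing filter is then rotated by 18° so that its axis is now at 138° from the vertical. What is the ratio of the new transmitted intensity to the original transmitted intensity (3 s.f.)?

I_new/I_old ≈ 0.528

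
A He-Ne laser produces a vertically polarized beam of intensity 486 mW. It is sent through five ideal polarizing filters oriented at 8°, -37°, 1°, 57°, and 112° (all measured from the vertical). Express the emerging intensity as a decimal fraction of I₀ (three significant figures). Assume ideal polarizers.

I/I₀ ≈ 0.0313

By Malus's law, I₁ = 486 mW · cos²(8°) = 476.6 mW.
I₂ = I₁ · cos²(45°) = 476.6 · 0.5 = 238.3 mW.
I₃ = I₂ · cos²(38°) = 238.3 · 0.621 = 148 mW.
I₄ = I₃ · cos²(56°) = 148 · 0.3127 = 46.27 mW.
I₅ = I₄ · cos²(55°) = 46.27 · 0.329 = 15.22 mW.
Transmitted fraction = 0.03132.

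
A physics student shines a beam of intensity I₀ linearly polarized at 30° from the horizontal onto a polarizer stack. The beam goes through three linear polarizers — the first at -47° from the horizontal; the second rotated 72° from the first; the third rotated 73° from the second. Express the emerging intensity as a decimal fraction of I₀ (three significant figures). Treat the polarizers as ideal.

I₁ = I₀ cos²(-47° − 30°) = I₀ cos²(77°) = 0.0506 I₀.
I₂ = I₁ cos²(72°) = 0.0506 · 0.09549 I₀ = 0.004832 I₀.
I₃ = I₂ cos²(73°) = 0.004832 · 0.08548 I₀ = 0.0004131 I₀.
Transmitted fraction = 0.0004131.

≈ 0.000413 I₀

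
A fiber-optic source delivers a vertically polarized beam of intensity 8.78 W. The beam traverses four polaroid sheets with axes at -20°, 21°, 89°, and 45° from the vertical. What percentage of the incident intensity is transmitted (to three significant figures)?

≈ 3.65%

I₁ = 8.78 W · cos²(20°) = 7.753 W.
I₂ = I₁ · cos²(41°) = 7.753 · 0.5696 = 4.416 W.
I₃ = I₂ · cos²(68°) = 4.416 · 0.1403 = 0.6197 W.
I₄ = I₃ · cos²(44°) = 0.6197 · 0.5174 = 0.3207 W.
That is 3.652% of the incident intensity.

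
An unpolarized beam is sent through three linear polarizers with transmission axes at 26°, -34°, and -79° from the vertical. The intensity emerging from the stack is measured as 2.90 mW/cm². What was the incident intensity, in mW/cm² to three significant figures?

Unpolarized light through the first polarizer → I₁ = ½ I₀, now polarized at 26°.
I₂ = I₁ cos²(-34° − 26°) = 0.5 I₀ · cos²(60°) = 0.125 I₀.
I₃ = I₂ cos²(-79° + 34°) = 0.125 I₀ · cos²(45°) = 0.0625 I₀.
So 2.90 mW/cm² = 0.0625 I₀, giving I₀ = 2.90/0.0625 = 46.4 mW/cm².

I₀ ≈ 46.4 mW/cm²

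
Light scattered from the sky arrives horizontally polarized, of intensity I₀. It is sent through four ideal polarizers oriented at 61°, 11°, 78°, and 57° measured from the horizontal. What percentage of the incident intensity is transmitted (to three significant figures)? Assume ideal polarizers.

By Malus's law, I₁ = I₀ cos²(61° − 0°) = I₀ cos²(61°) = 0.235 I₀.
I₂ = I₁ cos²(11° − 61°) = 0.235 I₀ · cos²(50°) = 0.09711 I₀.
I₃ = I₂ cos²(78° − 11°) = 0.09711 I₀ · cos²(67°) = 0.01483 I₀.
I₄ = I₃ cos²(57° − 78°) = 0.01483 I₀ · cos²(21°) = 0.01292 I₀.
That is 1.292% of the incident intensity.

≈ 1.29%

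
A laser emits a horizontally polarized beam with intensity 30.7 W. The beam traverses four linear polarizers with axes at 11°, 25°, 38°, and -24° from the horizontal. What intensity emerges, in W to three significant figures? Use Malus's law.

I ≈ 5.83 W

By Malus's law, I₁ = 30.7 W · cos²(11°) = 29.58 W.
I₂ = I₁ · cos²(14°) = 29.58 · 0.9415 = 27.85 W.
I₃ = I₂ · cos²(13°) = 27.85 · 0.9494 = 26.44 W.
I₄ = I₃ · cos²(62°) = 26.44 · 0.2204 = 5.828 W.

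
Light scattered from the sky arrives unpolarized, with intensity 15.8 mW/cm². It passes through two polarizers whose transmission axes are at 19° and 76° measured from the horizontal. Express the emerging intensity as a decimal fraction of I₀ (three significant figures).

I/I₀ ≈ 0.148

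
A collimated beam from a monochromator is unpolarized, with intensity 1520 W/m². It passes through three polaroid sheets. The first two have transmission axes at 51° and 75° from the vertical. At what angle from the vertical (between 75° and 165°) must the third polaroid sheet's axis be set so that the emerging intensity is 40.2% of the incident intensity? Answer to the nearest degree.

Unpolarized light through the first polarizer → I₁ = ½ I₀, now polarized at 51°.
I₂ = I₁ cos²(75° − 51°) = 0.5 I₀ · cos²(24°) = 0.4173 I₀.
Need I₃/I₀ = 0.402, so cos²(θ − 75°) = 0.402 / 0.4173 = 0.9634.
θ − 75° = arccos(√0.9634) = 11.0°, giving θ ≈ 75 + 11.0 = 86.0°.

θ ≈ 86°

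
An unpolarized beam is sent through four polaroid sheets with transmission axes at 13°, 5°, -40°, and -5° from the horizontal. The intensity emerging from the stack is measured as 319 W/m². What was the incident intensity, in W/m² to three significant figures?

I₀ ≈ 1940 W/m²

Unpolarized light through the first polarizer → I₁ = ½ I₀, now polarized at 13°.
I₂ = I₁ cos²(5° − 13°) = 0.5 I₀ · cos²(8°) = 0.4903 I₀.
I₃ = I₂ cos²(-40° − 5°) = 0.4903 I₀ · cos²(45°) = 0.2452 I₀.
I₄ = I₃ cos²(-5° + 40°) = 0.2452 I₀ · cos²(35°) = 0.1645 I₀.
So 319 W/m² = 0.1645 I₀, giving I₀ = 319/0.1645 = 1939 W/m².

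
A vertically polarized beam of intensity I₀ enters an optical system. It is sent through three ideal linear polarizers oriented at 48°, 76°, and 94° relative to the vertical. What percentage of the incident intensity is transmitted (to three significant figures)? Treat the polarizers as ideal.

≈ 31.6%

I₁ = I₀ cos²(48° − 0°) = I₀ cos²(48°) = 0.4477 I₀.
I₂ = I₁ cos²(76° − 48°) = 0.4477 I₀ · cos²(28°) = 0.3491 I₀.
I₃ = I₂ cos²(94° − 76°) = 0.3491 I₀ · cos²(18°) = 0.3157 I₀.
That is 31.57% of the incident intensity.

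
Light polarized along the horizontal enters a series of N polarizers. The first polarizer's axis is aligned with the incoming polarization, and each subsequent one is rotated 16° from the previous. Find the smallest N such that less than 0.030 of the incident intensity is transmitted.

N = 46

First polarizer is aligned with the polarization: full transmission.
Each further stage multiplies by cos²(16°) = 0.924.
After N polarizers: T = 0.924^(N−1). Require T < 0.030 ⇒ N−1 > ln(0.030)/ln(0.924) = 44.38, so N−1 ≥ 45 and N = 46.
Check: N=46 gives T = 0.02856 < 0.030; N=45 gives T = 0.03091.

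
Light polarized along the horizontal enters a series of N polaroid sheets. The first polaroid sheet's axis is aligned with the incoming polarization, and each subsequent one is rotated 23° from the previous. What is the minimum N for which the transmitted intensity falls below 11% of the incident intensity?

N = 15

First polarizer is aligned with the polarization: full transmission.
Each further stage multiplies by cos²(23°) = 0.8473.
After N polarizers: T = 0.8473^(N−1). Require T < 0.11 ⇒ N−1 > ln(0.11)/ln(0.8473) = 13.32, so N−1 ≥ 14 and N = 15.
Check: N=15 gives T = 0.09834 < 0.11; N=14 gives T = 0.1161.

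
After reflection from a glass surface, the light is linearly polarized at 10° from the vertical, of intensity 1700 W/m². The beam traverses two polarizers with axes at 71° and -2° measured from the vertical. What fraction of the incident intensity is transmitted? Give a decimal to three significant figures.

I₁ = 1700 W/m² · cos²(61°) = 399.6 W/m².
I₂ = I₁ · cos²(73°) = 399.6 · 0.08548 = 34.16 W/m².
Transmitted fraction = 0.02009.

I/I₀ ≈ 0.0201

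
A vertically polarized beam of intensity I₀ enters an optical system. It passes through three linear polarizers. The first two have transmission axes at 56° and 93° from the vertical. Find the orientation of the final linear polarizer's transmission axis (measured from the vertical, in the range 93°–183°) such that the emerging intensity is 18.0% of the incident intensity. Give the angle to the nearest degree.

By Malus's law, I₁ = I₀ cos²(56° − 0°) = I₀ cos²(56°) = 0.3127 I₀.
I₂ = I₁ cos²(93° − 56°) = 0.3127 I₀ · cos²(37°) = 0.1994 I₀.
Need I₃/I₀ = 0.18, so cos²(θ − 93°) = 0.18 / 0.1994 = 0.9025.
θ − 93° = arccos(√0.9025) = 18.2°, giving θ ≈ 93 + 18.2 = 111.2°.

θ ≈ 111°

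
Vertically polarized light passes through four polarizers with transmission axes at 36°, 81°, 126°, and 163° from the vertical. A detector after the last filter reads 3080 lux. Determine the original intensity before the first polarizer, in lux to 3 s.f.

I₀ ≈ 2.95e4 lux

I₁ = I₀ cos²(36° − 0°) = I₀ cos²(36°) = 0.6545 I₀.
I₂ = I₁ cos²(81° − 36°) = 0.6545 I₀ · cos²(45°) = 0.3273 I₀.
I₃ = I₂ cos²(126° − 81°) = 0.3273 I₀ · cos²(45°) = 0.1636 I₀.
I₄ = I₃ cos²(163° − 126°) = 0.1636 I₀ · cos²(37°) = 0.1044 I₀.
So 3080 lux = 0.1044 I₀, giving I₀ = 3080/0.1044 = 2.951e+04 lux.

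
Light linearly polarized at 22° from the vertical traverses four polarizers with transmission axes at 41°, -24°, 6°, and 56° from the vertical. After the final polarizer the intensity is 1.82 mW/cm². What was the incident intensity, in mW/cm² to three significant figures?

I₁ = I₀ cos²(41° − 22°) = I₀ cos²(19°) = 0.894 I₀.
I₂ = I₁ cos²(-24° − 41°) = 0.894 I₀ · cos²(65°) = 0.1597 I₀.
I₃ = I₂ cos²(6° + 24°) = 0.1597 I₀ · cos²(30°) = 0.1198 I₀.
I₄ = I₃ cos²(56° − 6°) = 0.1198 I₀ · cos²(50°) = 0.04948 I₀.
So 1.82 mW/cm² = 0.04948 I₀, giving I₀ = 1.82/0.04948 = 36.78 mW/cm².

I₀ ≈ 36.8 mW/cm²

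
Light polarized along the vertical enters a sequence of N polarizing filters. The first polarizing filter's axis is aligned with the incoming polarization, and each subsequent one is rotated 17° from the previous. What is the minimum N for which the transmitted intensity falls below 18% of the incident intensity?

N = 21

First polarizer is aligned with the polarization: full transmission.
Each further stage multiplies by cos²(17°) = 0.9145.
After N polarizers: T = 0.9145^(N−1). Require T < 0.18 ⇒ N−1 > ln(0.18)/ln(0.9145) = 19.19, so N−1 ≥ 20 and N = 21.
Check: N=21 gives T = 0.1674 < 0.18; N=20 gives T = 0.1831.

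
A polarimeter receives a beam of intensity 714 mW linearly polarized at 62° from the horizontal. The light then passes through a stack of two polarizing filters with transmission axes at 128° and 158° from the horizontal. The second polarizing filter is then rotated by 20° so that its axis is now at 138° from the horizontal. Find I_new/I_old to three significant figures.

I_new/I_old ≈ 1.29

Before rotation:
I₁ = I₀ cos²(128° − 62°) = I₀ cos²(66°) = 0.1654 I₀.
I₂ = I₁ cos²(158° − 128°) = 0.1654 I₀ · cos²(30°) = 0.1241 I₀.
After rotation:
I₁ = I₀ cos²(128° − 62°) = I₀ cos²(66°) = 0.1654 I₀.
I₂ = I₁ cos²(138° − 128°) = 0.1654 I₀ · cos²(10°) = 0.1604 I₀.
Ratio = 0.1604 / 0.1241 = 1.293.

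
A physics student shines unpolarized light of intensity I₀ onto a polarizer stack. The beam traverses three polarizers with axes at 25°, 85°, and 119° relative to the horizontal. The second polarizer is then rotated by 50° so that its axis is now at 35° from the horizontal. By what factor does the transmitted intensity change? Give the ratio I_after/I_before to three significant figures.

Before rotation:
Unpolarized light through the first polarizer → I₁ = ½ I₀, now polarized at 25°.
I₂ = I₁ cos²(85° − 25°) = 0.5 I₀ · cos²(60°) = 0.125 I₀.
I₃ = I₂ cos²(119° − 85°) = 0.125 I₀ · cos²(34°) = 0.08591 I₀.
After rotation:
Unpolarized light through the first polarizer → I₁ = ½ I₀, now polarized at 25°.
I₂ = I₁ cos²(35° − 25°) = 0.5 I₀ · cos²(10°) = 0.4849 I₀.
I₃ = I₂ cos²(119° − 35°) = 0.4849 I₀ · cos²(84°) = 0.005298 I₀.
Ratio = 0.005298 / 0.08591 = 0.06167.

I_new/I_old ≈ 0.0617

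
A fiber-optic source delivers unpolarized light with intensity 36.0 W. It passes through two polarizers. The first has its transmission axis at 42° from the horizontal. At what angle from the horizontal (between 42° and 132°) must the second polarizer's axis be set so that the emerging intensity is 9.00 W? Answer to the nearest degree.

θ ≈ 87°

Unpolarized light through the first polarizer → I₁ = ½ I₀, now polarized at 42°.
Target fraction: 9.00 / 36.0 W = 0.25 of I₀.
Need I₂/I₀ = 0.25, so cos²(θ − 42°) = 0.25 / 0.5 = 0.5.
θ − 42° = arccos(√0.5) = 45.0°, giving θ ≈ 42 + 45.0 = 87.0°.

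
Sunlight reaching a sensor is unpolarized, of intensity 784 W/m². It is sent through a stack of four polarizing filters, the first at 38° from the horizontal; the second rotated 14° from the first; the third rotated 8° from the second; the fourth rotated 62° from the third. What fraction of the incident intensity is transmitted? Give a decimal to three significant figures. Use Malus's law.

Unpolarized light through the first polarizer → I₁ = 784 W/m²/2 = 392 W/m², polarized at 38°.
I₂ = I₁ · cos²(14°) = 392 · 0.9415 = 369.1 W/m².
I₃ = I₂ · cos²(8°) = 369.1 · 0.9806 = 361.9 W/m².
I₄ = I₃ · cos²(62°) = 361.9 · 0.2204 = 79.77 W/m².
Transmitted fraction = 0.1017.

I/I₀ ≈ 0.102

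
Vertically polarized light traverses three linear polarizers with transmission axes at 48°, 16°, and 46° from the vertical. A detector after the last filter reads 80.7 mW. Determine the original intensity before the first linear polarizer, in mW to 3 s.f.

I₀ ≈ 334 mW

I₁ = I₀ cos²(48° − 0°) = I₀ cos²(48°) = 0.4477 I₀.
I₂ = I₁ cos²(16° − 48°) = 0.4477 I₀ · cos²(32°) = 0.322 I₀.
I₃ = I₂ cos²(46° − 16°) = 0.322 I₀ · cos²(30°) = 0.2415 I₀.
So 80.7 mW = 0.2415 I₀, giving I₀ = 80.7/0.2415 = 334.2 mW.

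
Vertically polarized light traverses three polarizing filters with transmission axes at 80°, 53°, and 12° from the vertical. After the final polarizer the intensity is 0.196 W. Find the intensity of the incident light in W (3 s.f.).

I₀ ≈ 14.4 W

By Malus's law, I₁ = I₀ cos²(80° − 0°) = I₀ cos²(80°) = 0.03015 I₀.
I₂ = I₁ cos²(53° − 80°) = 0.03015 I₀ · cos²(27°) = 0.02394 I₀.
I₃ = I₂ cos²(12° − 53°) = 0.02394 I₀ · cos²(41°) = 0.01364 I₀.
So 0.196 W = 0.01364 I₀, giving I₀ = 0.196/0.01364 = 14.37 W.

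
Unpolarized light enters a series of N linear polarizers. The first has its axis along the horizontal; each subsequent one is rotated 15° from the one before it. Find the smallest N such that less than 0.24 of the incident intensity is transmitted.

First polarizer halves the unpolarized light: factor 1/2.
Each further stage multiplies by cos²(15°) = 0.933.
After N polarizers: T = 0.5·0.933^(N−1). Require T < 0.24 ⇒ N−1 > ln(0.24/0.5)/ln(0.933) = 10.59, so N−1 ≥ 11 and N = 12.
Check: N=12 gives T = 0.2332 < 0.24; N=11 gives T = 0.2499.

N = 12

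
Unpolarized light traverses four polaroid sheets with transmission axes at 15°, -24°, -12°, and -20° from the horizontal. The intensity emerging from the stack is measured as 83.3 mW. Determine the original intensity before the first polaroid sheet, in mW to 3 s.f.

I₀ ≈ 294 mW

Unpolarized light through the first polarizer → I₁ = ½ I₀, now polarized at 15°.
I₂ = I₁ cos²(-24° − 15°) = 0.5 I₀ · cos²(39°) = 0.302 I₀.
I₃ = I₂ cos²(-12° + 24°) = 0.302 I₀ · cos²(12°) = 0.2889 I₀.
I₄ = I₃ cos²(-20° + 12°) = 0.2889 I₀ · cos²(8°) = 0.2833 I₀.
So 83.3 mW = 0.2833 I₀, giving I₀ = 83.3/0.2833 = 294 mW.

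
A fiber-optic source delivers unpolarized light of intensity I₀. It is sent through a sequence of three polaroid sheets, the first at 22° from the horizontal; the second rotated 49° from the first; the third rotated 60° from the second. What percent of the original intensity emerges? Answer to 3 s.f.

Unpolarized light through the first polarizer → I₁ = ½ I₀, now polarized at 22°.
I₂ = I₁ cos²(49°) = 0.5 · 0.4304 I₀ = 0.2152 I₀.
I₃ = I₂ cos²(60°) = 0.2152 · 0.25 I₀ = 0.0538 I₀.
That is 5.38% of the incident intensity.

≈ 5.38%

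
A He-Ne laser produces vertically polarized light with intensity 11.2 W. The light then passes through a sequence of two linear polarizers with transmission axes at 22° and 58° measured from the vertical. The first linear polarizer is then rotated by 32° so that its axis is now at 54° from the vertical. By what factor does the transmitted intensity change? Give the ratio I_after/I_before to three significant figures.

Before rotation:
I₁ = I₀ cos²(22° − 0°) = I₀ cos²(22°) = 0.8597 I₀.
I₂ = I₁ cos²(58° − 22°) = 0.8597 I₀ · cos²(36°) = 0.5627 I₀.
After rotation:
I₁ = I₀ cos²(54° − 0°) = I₀ cos²(54°) = 0.3455 I₀.
I₂ = I₁ cos²(58° − 54°) = 0.3455 I₀ · cos²(4°) = 0.3438 I₀.
Ratio = 0.3438 / 0.5627 = 0.611.

I_new/I_old ≈ 0.611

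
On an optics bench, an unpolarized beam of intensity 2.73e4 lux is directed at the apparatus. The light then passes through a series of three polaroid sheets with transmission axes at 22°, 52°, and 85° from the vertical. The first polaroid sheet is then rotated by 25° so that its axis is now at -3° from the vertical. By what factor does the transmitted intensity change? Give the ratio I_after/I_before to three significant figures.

Before rotation:
Unpolarized light through the first polarizer → I₁ = ½ I₀, now polarized at 22°.
I₂ = I₁ cos²(52° − 22°) = 0.5 I₀ · cos²(30°) = 0.375 I₀.
I₃ = I₂ cos²(85° − 52°) = 0.375 I₀ · cos²(33°) = 0.2638 I₀.
After rotation:
Unpolarized light through the first polarizer → I₁ = ½ I₀, now polarized at -3°.
I₂ = I₁ cos²(52° + 3°) = 0.5 I₀ · cos²(55°) = 0.1645 I₀.
I₃ = I₂ cos²(85° − 52°) = 0.1645 I₀ · cos²(33°) = 0.1157 I₀.
Ratio = 0.1157 / 0.2638 = 0.4387.

I_new/I_old ≈ 0.439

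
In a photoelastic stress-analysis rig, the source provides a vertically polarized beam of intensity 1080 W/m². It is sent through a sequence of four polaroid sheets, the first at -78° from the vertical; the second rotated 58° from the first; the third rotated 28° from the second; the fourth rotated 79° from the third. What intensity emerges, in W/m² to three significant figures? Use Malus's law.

By Malus's law, I₁ = 1080 W/m² · cos²(78°) = 46.69 W/m².
I₂ = I₁ · cos²(58°) = 46.69 · 0.2808 = 13.11 W/m².
I₃ = I₂ · cos²(28°) = 13.11 · 0.7796 = 10.22 W/m².
I₄ = I₃ · cos²(79°) = 10.22 · 0.03641 = 0.3721 W/m².

I ≈ 0.372 W/m²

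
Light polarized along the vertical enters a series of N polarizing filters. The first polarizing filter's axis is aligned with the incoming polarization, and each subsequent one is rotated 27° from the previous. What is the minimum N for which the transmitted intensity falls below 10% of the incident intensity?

First polarizer is aligned with the polarization: full transmission.
Each further stage multiplies by cos²(27°) = 0.7939.
After N polarizers: T = 0.7939^(N−1). Require T < 0.10 ⇒ N−1 > ln(0.10)/ln(0.7939) = 9.98, so N−1 ≥ 10 and N = 11.
Check: N=11 gives T = 0.09945 < 0.10; N=10 gives T = 0.1253.

N = 11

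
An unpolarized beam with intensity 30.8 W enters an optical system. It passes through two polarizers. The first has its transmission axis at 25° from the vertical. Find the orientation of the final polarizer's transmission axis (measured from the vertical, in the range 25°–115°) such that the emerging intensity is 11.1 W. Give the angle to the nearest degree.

θ ≈ 57°

Unpolarized light through the first polarizer → I₁ = ½ I₀, now polarized at 25°.
Target fraction: 11.1 / 30.8 W = 0.3604 of I₀.
Need I₂/I₀ = 0.3604, so cos²(θ − 25°) = 0.3604 / 0.5 = 0.7208.
θ − 25° = arccos(√0.7208) = 31.9°, giving θ ≈ 25 + 31.9 = 56.9°.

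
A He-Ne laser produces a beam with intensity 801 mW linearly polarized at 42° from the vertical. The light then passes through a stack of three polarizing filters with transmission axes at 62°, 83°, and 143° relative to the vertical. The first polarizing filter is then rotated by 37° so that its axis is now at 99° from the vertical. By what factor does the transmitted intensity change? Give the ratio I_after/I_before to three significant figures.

Before rotation:
I₁ = I₀ cos²(62° − 42°) = I₀ cos²(20°) = 0.883 I₀.
I₂ = I₁ cos²(83° − 62°) = 0.883 I₀ · cos²(21°) = 0.7696 I₀.
I₃ = I₂ cos²(143° − 83°) = 0.7696 I₀ · cos²(60°) = 0.1924 I₀.
After rotation:
I₁ = I₀ cos²(99° − 42°) = I₀ cos²(57°) = 0.2966 I₀.
I₂ = I₁ cos²(83° − 99°) = 0.2966 I₀ · cos²(16°) = 0.2741 I₀.
I₃ = I₂ cos²(143° − 83°) = 0.2741 I₀ · cos²(60°) = 0.06852 I₀.
Ratio = 0.06852 / 0.1924 = 0.3561.

I_new/I_old ≈ 0.356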